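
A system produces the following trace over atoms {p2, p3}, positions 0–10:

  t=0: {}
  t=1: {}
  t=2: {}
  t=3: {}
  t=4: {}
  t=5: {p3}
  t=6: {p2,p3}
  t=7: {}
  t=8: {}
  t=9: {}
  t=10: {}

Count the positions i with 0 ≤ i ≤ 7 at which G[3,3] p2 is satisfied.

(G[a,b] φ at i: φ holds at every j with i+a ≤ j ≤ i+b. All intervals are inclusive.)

Evaluate at each i in [0,7]:
  i=0: ✗ (fails at j=3)
  i=1: ✗ (fails at j=4)
  i=2: ✗ (fails at j=5)
  i=3: ✓ (all of [6,6])
  i=4: ✗ (fails at j=7)
  i=5: ✗ (fails at j=8)
  i=6: ✗ (fails at j=9)
  i=7: ✗ (fails at j=10)
Positions where it holds: {3} → 1.

1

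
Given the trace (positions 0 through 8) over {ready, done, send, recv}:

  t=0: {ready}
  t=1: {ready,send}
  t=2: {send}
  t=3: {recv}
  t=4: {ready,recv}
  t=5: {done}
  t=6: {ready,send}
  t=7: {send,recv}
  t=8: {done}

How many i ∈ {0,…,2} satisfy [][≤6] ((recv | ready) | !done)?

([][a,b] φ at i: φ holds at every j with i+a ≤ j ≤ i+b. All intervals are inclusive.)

Evaluate at each i in [0,2]:
  i=0: ✗ (fails at j=5)
  i=1: ✗ (fails at j=5)
  i=2: ✗ (fails at j=5)
Positions where it holds: {} → 0.

0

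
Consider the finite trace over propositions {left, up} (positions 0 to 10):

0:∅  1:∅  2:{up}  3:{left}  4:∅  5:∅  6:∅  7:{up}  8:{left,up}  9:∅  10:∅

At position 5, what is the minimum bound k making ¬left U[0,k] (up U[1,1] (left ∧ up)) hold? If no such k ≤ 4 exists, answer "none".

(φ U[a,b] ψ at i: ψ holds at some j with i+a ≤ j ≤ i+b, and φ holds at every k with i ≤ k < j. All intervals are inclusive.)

Need earliest j ≥ 5 with (up U[1,1] (left ∧ up)), and ¬left at every k in [5,j-1].
  j=5: rhs fails.
  j=6: rhs fails.
  j=7: rhs holds; lhs holds on [5,6]. k = 2.

2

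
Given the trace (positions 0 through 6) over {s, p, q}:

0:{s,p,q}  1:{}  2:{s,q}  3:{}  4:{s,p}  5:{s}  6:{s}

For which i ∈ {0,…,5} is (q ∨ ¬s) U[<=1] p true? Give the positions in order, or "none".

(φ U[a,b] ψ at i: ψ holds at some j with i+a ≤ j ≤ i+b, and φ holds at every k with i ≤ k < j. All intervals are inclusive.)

0, 3, 4

Evaluate at each i in [0,5]:
  i=0: ✓ (rhs at j=0)
  i=1: ✗ (no rhs in [1,2])
  i=2: ✗ (no rhs in [2,3])
  i=3: ✓ (rhs at j=4; lhs holds on [3,3])
  i=4: ✓ (rhs at j=4)
  i=5: ✗ (no rhs in [5,6])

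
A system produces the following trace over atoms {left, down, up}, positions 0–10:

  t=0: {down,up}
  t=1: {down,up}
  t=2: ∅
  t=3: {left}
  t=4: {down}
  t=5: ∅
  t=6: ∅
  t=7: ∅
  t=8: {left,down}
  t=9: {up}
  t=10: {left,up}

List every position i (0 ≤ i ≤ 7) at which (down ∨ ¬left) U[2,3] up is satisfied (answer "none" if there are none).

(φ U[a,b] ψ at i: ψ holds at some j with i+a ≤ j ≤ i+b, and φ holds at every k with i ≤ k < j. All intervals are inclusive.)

6, 7

Evaluate at each i in [0,7]:
  i=0: ✗ (no rhs in [2,3])
  i=1: ✗ (no rhs in [3,4])
  i=2: ✗ (no rhs in [4,5])
  i=3: ✗ (no rhs in [5,6])
  i=4: ✗ (no rhs in [6,7])
  i=5: ✗ (no rhs in [7,8])
  i=6: ✓ (rhs at j=9; lhs holds on [6,8])
  i=7: ✓ (rhs at j=9; lhs holds on [7,8])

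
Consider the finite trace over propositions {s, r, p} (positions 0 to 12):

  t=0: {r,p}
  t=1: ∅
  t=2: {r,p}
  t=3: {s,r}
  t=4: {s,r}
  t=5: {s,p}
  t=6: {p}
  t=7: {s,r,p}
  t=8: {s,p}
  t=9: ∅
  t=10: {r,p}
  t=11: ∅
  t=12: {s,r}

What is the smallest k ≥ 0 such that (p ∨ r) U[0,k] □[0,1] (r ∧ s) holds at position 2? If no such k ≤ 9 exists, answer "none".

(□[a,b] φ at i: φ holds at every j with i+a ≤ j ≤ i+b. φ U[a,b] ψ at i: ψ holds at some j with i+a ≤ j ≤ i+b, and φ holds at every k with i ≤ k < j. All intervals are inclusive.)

1

Need earliest j ≥ 2 with □[0,1] (r ∧ s), and (p ∨ r) at every k in [2,j-1].
  j=2: rhs fails.
  j=3: rhs holds; lhs holds on [2,2]. k = 1.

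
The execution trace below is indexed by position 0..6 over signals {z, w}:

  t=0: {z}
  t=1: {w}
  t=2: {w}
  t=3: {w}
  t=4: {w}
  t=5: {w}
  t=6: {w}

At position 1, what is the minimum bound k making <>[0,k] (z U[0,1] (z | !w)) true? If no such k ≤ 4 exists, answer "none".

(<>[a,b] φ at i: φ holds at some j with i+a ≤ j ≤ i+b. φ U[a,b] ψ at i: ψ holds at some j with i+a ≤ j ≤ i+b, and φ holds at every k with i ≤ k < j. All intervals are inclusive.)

none

Scan j = 1,2,… for (z U[0,1] (z | !w)):
  j=1: fails
  j=2: fails
  j=3: fails
  j=4: fails
  j=5: fails
No j in [1,5] satisfies it → none.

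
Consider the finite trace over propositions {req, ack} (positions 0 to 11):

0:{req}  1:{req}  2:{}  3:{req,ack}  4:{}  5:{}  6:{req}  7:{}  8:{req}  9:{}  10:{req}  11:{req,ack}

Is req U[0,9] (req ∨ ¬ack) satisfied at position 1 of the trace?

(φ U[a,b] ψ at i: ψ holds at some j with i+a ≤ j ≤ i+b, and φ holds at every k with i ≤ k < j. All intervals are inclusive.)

Yes

Need some j in [1,10] with (req ∨ ¬ack), and req at every k in [1,j-1].
  j=1: (req ∨ ¬ack) holds; no prefix to check → satisfied.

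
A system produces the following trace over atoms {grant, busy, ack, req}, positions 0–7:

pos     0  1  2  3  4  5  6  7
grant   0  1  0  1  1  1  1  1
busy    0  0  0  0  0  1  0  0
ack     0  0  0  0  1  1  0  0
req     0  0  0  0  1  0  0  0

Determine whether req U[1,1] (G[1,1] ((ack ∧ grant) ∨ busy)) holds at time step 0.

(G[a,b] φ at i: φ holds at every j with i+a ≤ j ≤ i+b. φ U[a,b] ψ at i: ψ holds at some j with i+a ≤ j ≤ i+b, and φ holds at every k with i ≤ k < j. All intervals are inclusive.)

Need some j in [1,1] with G[1,1] ((ack ∧ grant) ∨ busy), and req at every k in [0,j-1].
  j=1: G[1,1] ((ack ∧ grant) ∨ busy) — fails at 2.
No j in the window works → until fails.

Does not hold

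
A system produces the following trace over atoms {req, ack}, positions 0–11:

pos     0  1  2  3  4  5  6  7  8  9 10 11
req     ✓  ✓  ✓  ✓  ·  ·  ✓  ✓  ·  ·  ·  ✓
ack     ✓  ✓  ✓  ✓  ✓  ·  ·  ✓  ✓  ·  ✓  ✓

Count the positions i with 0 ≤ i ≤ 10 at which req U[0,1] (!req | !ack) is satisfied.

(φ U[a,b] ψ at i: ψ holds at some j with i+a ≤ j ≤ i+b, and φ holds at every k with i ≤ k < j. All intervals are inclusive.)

Evaluate at each i in [0,10]:
  i=0: ✗ (no rhs in [0,1])
  i=1: ✗ (no rhs in [1,2])
  i=2: ✗ (no rhs in [2,3])
  i=3: ✓ (rhs at j=4; lhs holds on [3,3])
  i=4: ✓ (rhs at j=4)
  i=5: ✓ (rhs at j=5)
  i=6: ✓ (rhs at j=6)
  i=7: ✓ (rhs at j=8; lhs holds on [7,7])
  i=8: ✓ (rhs at j=8)
  i=9: ✓ (rhs at j=9)
  i=10: ✓ (rhs at j=10)
Positions where it holds: {3, 4, 5, 6, 7, 8, 9, 10} → 8.

8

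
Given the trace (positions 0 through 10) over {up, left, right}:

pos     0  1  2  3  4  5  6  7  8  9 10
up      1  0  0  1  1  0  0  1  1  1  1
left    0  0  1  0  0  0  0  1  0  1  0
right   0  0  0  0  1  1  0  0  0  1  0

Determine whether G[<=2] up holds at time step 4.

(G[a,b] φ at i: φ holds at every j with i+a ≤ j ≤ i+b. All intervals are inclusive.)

Check up at every j in [4,6]:
  j=4: true
  j=5: false
  j=6: false
Fails at j=5 → formula fails.

False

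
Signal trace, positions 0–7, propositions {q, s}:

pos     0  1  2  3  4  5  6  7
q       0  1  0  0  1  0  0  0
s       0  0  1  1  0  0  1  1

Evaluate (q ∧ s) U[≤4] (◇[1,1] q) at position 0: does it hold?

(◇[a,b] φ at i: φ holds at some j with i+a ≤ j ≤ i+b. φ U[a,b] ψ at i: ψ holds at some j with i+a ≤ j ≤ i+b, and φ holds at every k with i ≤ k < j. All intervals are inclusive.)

Yes

Need some j in [0,4] with ◇[1,1] q, and (q ∧ s) at every k in [0,j-1].
  j=0: ◇[1,1] q holds; no prefix to check → satisfied.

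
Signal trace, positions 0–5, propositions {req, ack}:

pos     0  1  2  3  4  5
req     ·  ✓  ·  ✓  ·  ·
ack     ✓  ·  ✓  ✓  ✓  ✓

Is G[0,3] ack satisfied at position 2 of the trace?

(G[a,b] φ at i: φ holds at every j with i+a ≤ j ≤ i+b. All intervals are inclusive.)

True

Check ack at every j in [2,5]:
  j=2: true
  j=3: true
  j=4: true
  j=5: true
All positions satisfy it → formula holds.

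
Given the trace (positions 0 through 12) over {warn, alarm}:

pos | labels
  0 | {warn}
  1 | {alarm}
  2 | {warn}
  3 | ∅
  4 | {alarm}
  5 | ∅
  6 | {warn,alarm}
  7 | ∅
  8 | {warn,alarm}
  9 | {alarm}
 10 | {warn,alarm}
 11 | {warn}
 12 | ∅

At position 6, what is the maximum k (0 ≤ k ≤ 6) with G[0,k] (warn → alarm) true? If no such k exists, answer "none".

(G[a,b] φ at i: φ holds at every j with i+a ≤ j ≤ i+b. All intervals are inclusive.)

4

(warn → alarm) must hold from j=6 onward; find where it first fails.
  j=6: holds
  j=7: holds
  j=8: holds
  j=9: holds
  j=10: holds
  j=11: fails
Holds on [6,10], so largest k = 4.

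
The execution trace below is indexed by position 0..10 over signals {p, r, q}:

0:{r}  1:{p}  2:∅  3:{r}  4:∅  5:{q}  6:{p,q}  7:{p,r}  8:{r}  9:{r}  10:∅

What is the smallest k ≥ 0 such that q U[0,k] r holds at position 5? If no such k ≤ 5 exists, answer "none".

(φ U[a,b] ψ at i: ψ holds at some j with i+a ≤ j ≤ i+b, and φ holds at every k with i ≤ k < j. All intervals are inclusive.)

2

Need earliest j ≥ 5 with r, and q at every k in [5,j-1].
  j=5: rhs fails.
  j=6: rhs fails.
  j=7: rhs holds; lhs holds on [5,6]. k = 2.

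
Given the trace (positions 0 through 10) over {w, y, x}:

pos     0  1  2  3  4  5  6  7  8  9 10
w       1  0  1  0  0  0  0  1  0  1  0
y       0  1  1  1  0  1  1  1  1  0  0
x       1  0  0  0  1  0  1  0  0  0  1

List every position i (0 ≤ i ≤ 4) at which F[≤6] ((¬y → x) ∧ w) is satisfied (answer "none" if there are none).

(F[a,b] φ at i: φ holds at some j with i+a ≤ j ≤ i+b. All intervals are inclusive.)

Evaluate at each i in [0,4]:
  i=0: ✓ (witness j=0)
  i=1: ✓ (witness j=2)
  i=2: ✓ (witness j=2)
  i=3: ✓ (witness j=7)
  i=4: ✓ (witness j=7)

0, 1, 2, 3, 4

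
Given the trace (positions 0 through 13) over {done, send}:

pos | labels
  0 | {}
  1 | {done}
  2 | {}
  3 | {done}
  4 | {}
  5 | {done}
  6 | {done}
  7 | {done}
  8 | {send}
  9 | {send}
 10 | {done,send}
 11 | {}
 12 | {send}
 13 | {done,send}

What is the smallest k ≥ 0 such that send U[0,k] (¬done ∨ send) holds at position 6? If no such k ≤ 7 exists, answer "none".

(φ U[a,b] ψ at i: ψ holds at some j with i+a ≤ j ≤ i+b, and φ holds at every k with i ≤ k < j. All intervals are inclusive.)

Need earliest j ≥ 6 with (¬done ∨ send), and send at every k in [6,j-1].
  j=6: rhs fails.
  j=7: rhs fails.
  j=8: rhs holds but lhs fails at k=6.
  j=9: rhs holds but lhs fails at k=6.
  j=10: rhs holds but lhs fails at k=6.
  j=11: rhs holds but lhs fails at k=6.
  j=12: rhs holds but lhs fails at k=6.
  j=13: rhs holds but lhs fails at k=6.
No witness within the range → none.

none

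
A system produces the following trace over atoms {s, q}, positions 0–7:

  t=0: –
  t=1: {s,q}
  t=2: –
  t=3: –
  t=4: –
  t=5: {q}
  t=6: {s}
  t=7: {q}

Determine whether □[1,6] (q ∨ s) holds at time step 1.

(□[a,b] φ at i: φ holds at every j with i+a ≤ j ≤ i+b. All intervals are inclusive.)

No

Check (q ∨ s) at every j in [2,7]:
  j=2: false
  j=3: false
  j=4: false
  j=5: true
  j=6: true
  j=7: true
Fails at j=2 → formula fails.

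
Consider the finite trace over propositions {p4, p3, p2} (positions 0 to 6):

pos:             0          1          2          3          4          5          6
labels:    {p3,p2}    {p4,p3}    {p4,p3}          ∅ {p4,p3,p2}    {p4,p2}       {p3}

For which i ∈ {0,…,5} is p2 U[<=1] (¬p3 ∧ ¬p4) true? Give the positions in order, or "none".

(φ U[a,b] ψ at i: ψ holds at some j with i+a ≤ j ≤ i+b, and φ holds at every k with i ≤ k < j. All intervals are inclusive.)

Evaluate at each i in [0,5]:
  i=0: ✗ (no rhs in [0,1])
  i=1: ✗ (no rhs in [1,2])
  i=2: ✗ (lhs fails at k=2 before rhs at j=3)
  i=3: ✓ (rhs at j=3)
  i=4: ✗ (no rhs in [4,5])
  i=5: ✗ (no rhs in [5,6])

3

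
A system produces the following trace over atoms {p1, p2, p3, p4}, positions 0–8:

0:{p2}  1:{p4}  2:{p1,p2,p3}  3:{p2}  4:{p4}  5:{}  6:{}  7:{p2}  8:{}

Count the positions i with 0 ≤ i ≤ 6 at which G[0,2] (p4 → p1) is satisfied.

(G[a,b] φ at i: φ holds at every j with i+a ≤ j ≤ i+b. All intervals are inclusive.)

2

Evaluate at each i in [0,6]:
  i=0: ✗ (fails at j=1)
  i=1: ✗ (fails at j=1)
  i=2: ✗ (fails at j=4)
  i=3: ✗ (fails at j=4)
  i=4: ✗ (fails at j=4)
  i=5: ✓ (all of [5,7])
  i=6: ✓ (all of [6,8])
Positions where it holds: {5, 6} → 2.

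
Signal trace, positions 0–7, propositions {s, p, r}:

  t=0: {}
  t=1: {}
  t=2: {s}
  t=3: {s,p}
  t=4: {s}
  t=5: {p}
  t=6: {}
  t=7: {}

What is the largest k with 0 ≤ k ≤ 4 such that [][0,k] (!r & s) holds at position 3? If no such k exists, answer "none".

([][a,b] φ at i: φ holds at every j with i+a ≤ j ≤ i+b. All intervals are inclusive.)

(!r & s) must hold from j=3 onward; find where it first fails.
  j=3: holds
  j=4: holds
  j=5: fails
Holds on [3,4], so largest k = 1.

1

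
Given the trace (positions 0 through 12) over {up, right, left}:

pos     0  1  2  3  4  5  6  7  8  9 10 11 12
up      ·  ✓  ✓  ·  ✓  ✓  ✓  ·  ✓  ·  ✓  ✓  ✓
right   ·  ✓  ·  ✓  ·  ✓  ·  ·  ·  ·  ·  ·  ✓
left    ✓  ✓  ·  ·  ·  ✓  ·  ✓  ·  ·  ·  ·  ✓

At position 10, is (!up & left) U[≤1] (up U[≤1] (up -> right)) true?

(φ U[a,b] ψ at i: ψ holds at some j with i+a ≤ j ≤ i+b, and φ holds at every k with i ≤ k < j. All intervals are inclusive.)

Need some j in [10,11] with (up U[≤1] (up -> right)), and (!up & left) at every k in [10,j-1].
  j=10: (up U[≤1] (up -> right)) — fails.
  j=11: (up U[≤1] (up -> right)) holds, but (!up & left) fails at k=10 → not this j.
No j in the window works → until fails.

Does not hold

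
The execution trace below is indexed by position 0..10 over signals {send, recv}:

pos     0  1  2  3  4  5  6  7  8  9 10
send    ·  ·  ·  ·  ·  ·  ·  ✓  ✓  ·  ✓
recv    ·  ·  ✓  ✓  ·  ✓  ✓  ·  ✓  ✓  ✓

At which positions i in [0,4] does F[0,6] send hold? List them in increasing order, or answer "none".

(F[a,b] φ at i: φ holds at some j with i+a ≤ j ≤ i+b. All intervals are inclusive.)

1, 2, 3, 4

Evaluate at each i in [0,4]:
  i=0: ✗ (none in [0,6])
  i=1: ✓ (witness j=7)
  i=2: ✓ (witness j=7)
  i=3: ✓ (witness j=7)
  i=4: ✓ (witness j=7)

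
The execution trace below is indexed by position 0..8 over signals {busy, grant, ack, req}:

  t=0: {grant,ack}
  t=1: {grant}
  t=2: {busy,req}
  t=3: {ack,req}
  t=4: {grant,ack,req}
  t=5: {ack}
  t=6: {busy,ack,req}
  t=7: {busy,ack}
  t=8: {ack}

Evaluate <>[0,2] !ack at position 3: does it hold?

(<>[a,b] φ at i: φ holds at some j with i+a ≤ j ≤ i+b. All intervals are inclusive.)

Check !ack at each j in [3,5]:
  j=3: false
  j=4: false
  j=5: false
No position in the window satisfies it → formula fails.

No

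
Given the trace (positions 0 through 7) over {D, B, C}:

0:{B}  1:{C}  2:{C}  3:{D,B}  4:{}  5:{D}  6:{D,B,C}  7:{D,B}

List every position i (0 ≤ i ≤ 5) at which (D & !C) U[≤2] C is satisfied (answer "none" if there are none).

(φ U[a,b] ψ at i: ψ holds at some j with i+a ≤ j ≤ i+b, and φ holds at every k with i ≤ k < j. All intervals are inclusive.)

1, 2, 5

Evaluate at each i in [0,5]:
  i=0: ✗ (lhs fails at k=0 before rhs at j=1)
  i=1: ✓ (rhs at j=1)
  i=2: ✓ (rhs at j=2)
  i=3: ✗ (no rhs in [3,5])
  i=4: ✗ (lhs fails at k=4 before rhs at j=6)
  i=5: ✓ (rhs at j=6; lhs holds on [5,5])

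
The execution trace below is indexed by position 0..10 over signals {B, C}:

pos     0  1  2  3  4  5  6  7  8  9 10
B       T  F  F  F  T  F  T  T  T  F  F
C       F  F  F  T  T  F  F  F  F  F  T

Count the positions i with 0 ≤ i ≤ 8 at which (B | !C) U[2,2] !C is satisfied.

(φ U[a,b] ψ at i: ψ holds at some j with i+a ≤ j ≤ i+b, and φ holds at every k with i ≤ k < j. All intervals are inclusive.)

5

Evaluate at each i in [0,8]:
  i=0: ✓ (rhs at j=2; lhs holds on [0,1])
  i=1: ✗ (no rhs in [3,3])
  i=2: ✗ (no rhs in [4,4])
  i=3: ✗ (lhs fails at k=3 before rhs at j=5)
  i=4: ✓ (rhs at j=6; lhs holds on [4,5])
  i=5: ✓ (rhs at j=7; lhs holds on [5,6])
  i=6: ✓ (rhs at j=8; lhs holds on [6,7])
  i=7: ✓ (rhs at j=9; lhs holds on [7,8])
  i=8: ✗ (no rhs in [10,10])
Positions where it holds: {0, 4, 5, 6, 7} → 5.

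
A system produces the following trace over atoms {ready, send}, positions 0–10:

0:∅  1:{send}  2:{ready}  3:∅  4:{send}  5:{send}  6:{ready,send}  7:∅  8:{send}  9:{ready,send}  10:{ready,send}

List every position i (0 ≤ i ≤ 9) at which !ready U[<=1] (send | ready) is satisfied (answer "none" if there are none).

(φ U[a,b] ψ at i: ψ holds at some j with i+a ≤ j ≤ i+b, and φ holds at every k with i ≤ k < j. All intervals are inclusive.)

Evaluate at each i in [0,9]:
  i=0: ✓ (rhs at j=1; lhs holds on [0,0])
  i=1: ✓ (rhs at j=1)
  i=2: ✓ (rhs at j=2)
  i=3: ✓ (rhs at j=4; lhs holds on [3,3])
  i=4: ✓ (rhs at j=4)
  i=5: ✓ (rhs at j=5)
  i=6: ✓ (rhs at j=6)
  i=7: ✓ (rhs at j=8; lhs holds on [7,7])
  i=8: ✓ (rhs at j=8)
  i=9: ✓ (rhs at j=9)

0, 1, 2, 3, 4, 5, 6, 7, 8, 9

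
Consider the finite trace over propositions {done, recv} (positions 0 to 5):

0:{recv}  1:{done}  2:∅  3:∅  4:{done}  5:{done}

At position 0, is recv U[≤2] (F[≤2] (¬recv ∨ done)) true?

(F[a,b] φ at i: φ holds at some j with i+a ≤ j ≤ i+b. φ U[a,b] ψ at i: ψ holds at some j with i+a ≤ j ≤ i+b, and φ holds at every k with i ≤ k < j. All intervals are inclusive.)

Holds

Need some j in [0,2] with F[≤2] (¬recv ∨ done), and recv at every k in [0,j-1].
  j=0: F[≤2] (¬recv ∨ done) holds; no prefix to check → satisfied.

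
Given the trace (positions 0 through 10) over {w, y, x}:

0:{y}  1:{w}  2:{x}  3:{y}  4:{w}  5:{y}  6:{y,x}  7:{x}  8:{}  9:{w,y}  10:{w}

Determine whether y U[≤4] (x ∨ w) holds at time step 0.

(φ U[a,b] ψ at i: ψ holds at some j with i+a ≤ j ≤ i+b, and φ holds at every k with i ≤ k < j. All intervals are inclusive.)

Need some j in [0,4] with (x ∨ w), and y at every k in [0,j-1].
  j=0: (x ∨ w) false.
  j=1: (x ∨ w) holds; y holds at every k in [0,0] → satisfied.

Yes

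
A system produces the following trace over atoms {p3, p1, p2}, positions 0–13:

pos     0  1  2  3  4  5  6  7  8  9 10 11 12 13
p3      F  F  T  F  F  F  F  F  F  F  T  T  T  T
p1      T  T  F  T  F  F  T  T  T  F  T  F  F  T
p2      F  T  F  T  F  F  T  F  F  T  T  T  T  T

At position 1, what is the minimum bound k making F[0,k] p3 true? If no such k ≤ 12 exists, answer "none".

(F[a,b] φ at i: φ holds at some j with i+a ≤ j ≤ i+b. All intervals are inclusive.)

1

Scan j = 1,2,… for p3:
  j=1: fails
  j=2: holds
First hit at j=2, so smallest k = 2-1 = 1.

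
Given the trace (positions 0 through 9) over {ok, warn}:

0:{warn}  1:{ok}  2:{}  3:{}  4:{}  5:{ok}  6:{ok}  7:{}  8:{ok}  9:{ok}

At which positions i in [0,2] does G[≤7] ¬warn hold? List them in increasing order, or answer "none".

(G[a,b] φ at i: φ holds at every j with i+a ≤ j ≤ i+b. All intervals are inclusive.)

1, 2

Evaluate at each i in [0,2]:
  i=0: ✗ (fails at j=0)
  i=1: ✓ (all of [1,8])
  i=2: ✓ (all of [2,9])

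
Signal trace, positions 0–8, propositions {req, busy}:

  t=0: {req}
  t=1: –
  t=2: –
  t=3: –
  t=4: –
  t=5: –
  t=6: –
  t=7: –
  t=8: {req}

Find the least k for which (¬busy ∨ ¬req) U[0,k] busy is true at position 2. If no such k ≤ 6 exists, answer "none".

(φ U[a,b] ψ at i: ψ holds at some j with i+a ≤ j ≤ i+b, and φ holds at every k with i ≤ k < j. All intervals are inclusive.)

Need earliest j ≥ 2 with busy, and (¬busy ∨ ¬req) at every k in [2,j-1].
  j=2: rhs fails.
  j=3: rhs fails.
  j=4: rhs fails.
  j=5: rhs fails.
  j=6: rhs fails.
  j=7: rhs fails.
  j=8: rhs fails.
No witness within the range → none.

none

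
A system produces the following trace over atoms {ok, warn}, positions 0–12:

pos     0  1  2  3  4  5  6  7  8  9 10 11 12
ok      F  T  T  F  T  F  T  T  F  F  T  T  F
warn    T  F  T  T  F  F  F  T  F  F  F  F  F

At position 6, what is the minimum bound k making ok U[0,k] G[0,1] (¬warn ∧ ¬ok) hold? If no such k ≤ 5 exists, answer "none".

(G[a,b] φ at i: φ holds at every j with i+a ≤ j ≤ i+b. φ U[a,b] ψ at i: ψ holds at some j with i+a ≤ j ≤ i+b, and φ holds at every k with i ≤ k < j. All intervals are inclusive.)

2

Need earliest j ≥ 6 with G[0,1] (¬warn ∧ ¬ok), and ok at every k in [6,j-1].
  j=6: rhs fails.
  j=7: rhs fails.
  j=8: rhs holds; lhs holds on [6,7]. k = 2.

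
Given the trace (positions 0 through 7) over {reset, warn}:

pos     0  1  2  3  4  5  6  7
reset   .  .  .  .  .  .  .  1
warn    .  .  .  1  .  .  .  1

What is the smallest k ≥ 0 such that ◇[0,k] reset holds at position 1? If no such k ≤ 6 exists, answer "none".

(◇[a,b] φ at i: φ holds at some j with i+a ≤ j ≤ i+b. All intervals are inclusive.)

6

Scan j = 1,2,… for reset:
  j=1: fails
  j=2: fails
  j=3: fails
  j=4: fails
  j=5: fails
  j=6: fails
  j=7: holds
First hit at j=7, so smallest k = 7-1 = 6.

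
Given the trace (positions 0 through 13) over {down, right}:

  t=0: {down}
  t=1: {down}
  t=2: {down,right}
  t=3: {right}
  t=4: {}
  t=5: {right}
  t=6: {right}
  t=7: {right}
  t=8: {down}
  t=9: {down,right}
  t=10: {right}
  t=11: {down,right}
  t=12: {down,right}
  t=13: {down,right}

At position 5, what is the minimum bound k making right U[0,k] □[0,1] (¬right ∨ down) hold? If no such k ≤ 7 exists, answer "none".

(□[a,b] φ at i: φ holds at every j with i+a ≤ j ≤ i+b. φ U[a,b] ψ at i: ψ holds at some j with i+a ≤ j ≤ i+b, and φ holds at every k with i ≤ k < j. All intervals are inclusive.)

3

Need earliest j ≥ 5 with □[0,1] (¬right ∨ down), and right at every k in [5,j-1].
  j=5: rhs fails.
  j=6: rhs fails.
  j=7: rhs fails.
  j=8: rhs holds; lhs holds on [5,7]. k = 3.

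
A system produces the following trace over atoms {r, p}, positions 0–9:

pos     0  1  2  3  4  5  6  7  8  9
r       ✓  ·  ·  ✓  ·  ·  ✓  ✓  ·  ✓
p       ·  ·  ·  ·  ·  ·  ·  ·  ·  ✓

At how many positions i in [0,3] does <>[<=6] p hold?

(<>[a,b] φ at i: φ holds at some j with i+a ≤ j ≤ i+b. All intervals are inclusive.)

1

Evaluate at each i in [0,3]:
  i=0: ✗ (none in [0,6])
  i=1: ✗ (none in [1,7])
  i=2: ✗ (none in [2,8])
  i=3: ✓ (witness j=9)
Positions where it holds: {3} → 1.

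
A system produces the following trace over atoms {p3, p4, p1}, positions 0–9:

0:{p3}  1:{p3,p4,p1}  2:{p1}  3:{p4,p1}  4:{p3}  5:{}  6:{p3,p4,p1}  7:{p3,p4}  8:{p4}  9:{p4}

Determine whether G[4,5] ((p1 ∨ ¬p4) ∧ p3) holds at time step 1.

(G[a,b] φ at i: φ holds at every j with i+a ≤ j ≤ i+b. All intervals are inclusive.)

Check ((p1 ∨ ¬p4) ∧ p3) at every j in [5,6]:
  j=5: false
  j=6: true
Fails at j=5 → formula fails.

No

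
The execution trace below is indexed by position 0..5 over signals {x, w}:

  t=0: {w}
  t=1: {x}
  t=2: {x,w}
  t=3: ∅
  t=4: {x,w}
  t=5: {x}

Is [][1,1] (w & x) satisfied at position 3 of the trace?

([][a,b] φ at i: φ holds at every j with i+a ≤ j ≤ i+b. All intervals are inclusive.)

Check (w & x) at every j in [4,4]:
  j=4: true
All positions satisfy it → formula holds.

Holds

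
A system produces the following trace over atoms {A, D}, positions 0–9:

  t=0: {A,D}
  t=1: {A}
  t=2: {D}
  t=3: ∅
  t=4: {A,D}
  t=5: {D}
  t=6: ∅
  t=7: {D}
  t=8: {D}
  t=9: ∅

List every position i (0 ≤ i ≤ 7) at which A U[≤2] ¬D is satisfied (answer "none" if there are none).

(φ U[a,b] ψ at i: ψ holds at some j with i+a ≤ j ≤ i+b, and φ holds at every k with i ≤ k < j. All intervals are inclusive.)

Evaluate at each i in [0,7]:
  i=0: ✓ (rhs at j=1; lhs holds on [0,0])
  i=1: ✓ (rhs at j=1)
  i=2: ✗ (lhs fails at k=2 before rhs at j=3)
  i=3: ✓ (rhs at j=3)
  i=4: ✗ (lhs fails at k=5 before rhs at j=6)
  i=5: ✗ (lhs fails at k=5 before rhs at j=6)
  i=6: ✓ (rhs at j=6)
  i=7: ✗ (lhs fails at k=7 before rhs at j=9)

0, 1, 3, 6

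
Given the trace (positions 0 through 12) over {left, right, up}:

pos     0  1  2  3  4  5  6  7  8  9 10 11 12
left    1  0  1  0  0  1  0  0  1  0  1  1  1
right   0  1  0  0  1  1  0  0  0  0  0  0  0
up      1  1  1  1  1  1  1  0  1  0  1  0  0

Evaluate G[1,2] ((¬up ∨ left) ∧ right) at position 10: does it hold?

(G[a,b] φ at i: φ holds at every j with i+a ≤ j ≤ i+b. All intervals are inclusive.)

Check ((¬up ∨ left) ∧ right) at every j in [11,12]:
  j=11: false
  j=12: false
Fails at j=11 → formula fails.

No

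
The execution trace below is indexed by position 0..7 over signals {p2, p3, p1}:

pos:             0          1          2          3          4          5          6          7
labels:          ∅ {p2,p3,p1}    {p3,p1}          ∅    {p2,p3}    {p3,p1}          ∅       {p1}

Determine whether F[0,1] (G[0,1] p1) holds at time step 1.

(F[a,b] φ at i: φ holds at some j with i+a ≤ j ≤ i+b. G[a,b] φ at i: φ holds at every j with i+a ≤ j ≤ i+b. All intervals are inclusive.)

Check G[0,1] p1 at each j in [1,2]:
  j=1: holds on [1,2]
  j=2: fails at 3
Found at j=1 → formula holds.

True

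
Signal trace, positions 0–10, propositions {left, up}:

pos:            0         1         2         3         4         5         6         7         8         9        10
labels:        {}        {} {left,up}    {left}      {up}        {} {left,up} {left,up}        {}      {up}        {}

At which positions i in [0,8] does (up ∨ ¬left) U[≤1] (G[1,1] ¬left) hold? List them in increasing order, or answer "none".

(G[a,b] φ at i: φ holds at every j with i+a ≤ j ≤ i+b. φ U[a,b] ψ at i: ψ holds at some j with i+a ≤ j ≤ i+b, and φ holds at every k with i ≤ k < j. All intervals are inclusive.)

0, 2, 3, 4, 6, 7, 8

Evaluate at each i in [0,8]:
  i=0: ✓ (rhs at j=0)
  i=1: ✗ (no rhs in [1,2])
  i=2: ✓ (rhs at j=3; lhs holds on [2,2])
  i=3: ✓ (rhs at j=3)
  i=4: ✓ (rhs at j=4)
  i=5: ✗ (no rhs in [5,6])
  i=6: ✓ (rhs at j=7; lhs holds on [6,6])
  i=7: ✓ (rhs at j=7)
  i=8: ✓ (rhs at j=8)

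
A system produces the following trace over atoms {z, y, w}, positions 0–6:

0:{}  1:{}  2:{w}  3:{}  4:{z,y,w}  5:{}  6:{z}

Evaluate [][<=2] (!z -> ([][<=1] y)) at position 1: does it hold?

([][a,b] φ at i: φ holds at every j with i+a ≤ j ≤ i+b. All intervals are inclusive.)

Check (!z -> ([][<=1] y)) at every j in [1,3]:
  j=1: antecedent true; consequent fails at 1 → ✗
  j=2: antecedent true; consequent fails at 2 → ✗
  j=3: antecedent true; consequent fails at 3 → ✗
Fails at j=1 → formula fails.

False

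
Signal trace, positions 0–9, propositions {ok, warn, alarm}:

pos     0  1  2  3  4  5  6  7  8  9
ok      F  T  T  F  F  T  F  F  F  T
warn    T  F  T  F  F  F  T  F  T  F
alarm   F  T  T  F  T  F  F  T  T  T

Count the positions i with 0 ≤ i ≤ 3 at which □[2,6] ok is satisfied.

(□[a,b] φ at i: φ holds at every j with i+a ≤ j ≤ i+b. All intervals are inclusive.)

Evaluate at each i in [0,3]:
  i=0: ✗ (fails at j=3)
  i=1: ✗ (fails at j=3)
  i=2: ✗ (fails at j=4)
  i=3: ✗ (fails at j=6)
Positions where it holds: {} → 0.

0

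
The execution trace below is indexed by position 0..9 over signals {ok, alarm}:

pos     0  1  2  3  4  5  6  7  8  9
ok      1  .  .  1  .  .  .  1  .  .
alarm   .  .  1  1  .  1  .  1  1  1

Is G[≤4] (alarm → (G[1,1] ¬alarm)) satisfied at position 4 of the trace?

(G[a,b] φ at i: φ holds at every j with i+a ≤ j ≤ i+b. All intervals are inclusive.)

No

Check (alarm → (G[1,1] ¬alarm)) at every j in [4,8]:
  j=4: antecedent false → ✓
  j=5: antecedent true; consequent holds on [6,6] → ✓
  j=6: antecedent false → ✓
  j=7: antecedent true; consequent fails at 8 → ✗
  j=8: antecedent true; consequent fails at 9 → ✗
Fails at j=7 → formula fails.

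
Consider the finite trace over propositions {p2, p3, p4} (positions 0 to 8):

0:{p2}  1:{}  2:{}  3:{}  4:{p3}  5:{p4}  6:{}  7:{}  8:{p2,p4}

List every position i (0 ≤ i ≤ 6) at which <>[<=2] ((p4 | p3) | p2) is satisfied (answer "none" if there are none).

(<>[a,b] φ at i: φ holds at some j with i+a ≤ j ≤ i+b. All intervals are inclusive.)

0, 2, 3, 4, 5, 6

Evaluate at each i in [0,6]:
  i=0: ✓ (witness j=0)
  i=1: ✗ (none in [1,3])
  i=2: ✓ (witness j=4)
  i=3: ✓ (witness j=4)
  i=4: ✓ (witness j=4)
  i=5: ✓ (witness j=5)
  i=6: ✓ (witness j=8)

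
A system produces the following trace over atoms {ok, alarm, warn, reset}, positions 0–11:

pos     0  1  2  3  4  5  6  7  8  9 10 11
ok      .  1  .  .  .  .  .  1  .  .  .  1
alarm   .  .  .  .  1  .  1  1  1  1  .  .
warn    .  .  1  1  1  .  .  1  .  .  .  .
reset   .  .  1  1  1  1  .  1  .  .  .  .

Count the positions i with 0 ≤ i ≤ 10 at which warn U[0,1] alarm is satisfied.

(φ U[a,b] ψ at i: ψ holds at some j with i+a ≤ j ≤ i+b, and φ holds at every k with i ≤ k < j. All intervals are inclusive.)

6

Evaluate at each i in [0,10]:
  i=0: ✗ (no rhs in [0,1])
  i=1: ✗ (no rhs in [1,2])
  i=2: ✗ (no rhs in [2,3])
  i=3: ✓ (rhs at j=4; lhs holds on [3,3])
  i=4: ✓ (rhs at j=4)
  i=5: ✗ (lhs fails at k=5 before rhs at j=6)
  i=6: ✓ (rhs at j=6)
  i=7: ✓ (rhs at j=7)
  i=8: ✓ (rhs at j=8)
  i=9: ✓ (rhs at j=9)
  i=10: ✗ (no rhs in [10,11])
Positions where it holds: {3, 4, 6, 7, 8, 9} → 6.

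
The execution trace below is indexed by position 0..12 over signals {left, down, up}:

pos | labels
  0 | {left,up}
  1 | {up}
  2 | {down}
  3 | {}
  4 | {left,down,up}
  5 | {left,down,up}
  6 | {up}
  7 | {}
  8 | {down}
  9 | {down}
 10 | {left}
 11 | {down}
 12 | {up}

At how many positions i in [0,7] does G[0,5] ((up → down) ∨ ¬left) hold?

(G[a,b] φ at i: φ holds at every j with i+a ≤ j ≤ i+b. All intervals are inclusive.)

7

Evaluate at each i in [0,7]:
  i=0: ✗ (fails at j=0)
  i=1: ✓ (all of [1,6])
  i=2: ✓ (all of [2,7])
  i=3: ✓ (all of [3,8])
  i=4: ✓ (all of [4,9])
  i=5: ✓ (all of [5,10])
  i=6: ✓ (all of [6,11])
  i=7: ✓ (all of [7,12])
Positions where it holds: {1, 2, 3, 4, 5, 6, 7} → 7.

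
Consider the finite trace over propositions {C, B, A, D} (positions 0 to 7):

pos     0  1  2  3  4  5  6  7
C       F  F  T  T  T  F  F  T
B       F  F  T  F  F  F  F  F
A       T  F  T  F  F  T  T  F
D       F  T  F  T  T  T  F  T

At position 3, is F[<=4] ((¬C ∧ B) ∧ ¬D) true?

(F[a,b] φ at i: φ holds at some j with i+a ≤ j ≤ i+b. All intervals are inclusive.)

Check ((¬C ∧ B) ∧ ¬D) at each j in [3,7]:
  j=3: false
  j=4: false
  j=5: false
  j=6: false
  j=7: false
No position in the window satisfies it → formula fails.

False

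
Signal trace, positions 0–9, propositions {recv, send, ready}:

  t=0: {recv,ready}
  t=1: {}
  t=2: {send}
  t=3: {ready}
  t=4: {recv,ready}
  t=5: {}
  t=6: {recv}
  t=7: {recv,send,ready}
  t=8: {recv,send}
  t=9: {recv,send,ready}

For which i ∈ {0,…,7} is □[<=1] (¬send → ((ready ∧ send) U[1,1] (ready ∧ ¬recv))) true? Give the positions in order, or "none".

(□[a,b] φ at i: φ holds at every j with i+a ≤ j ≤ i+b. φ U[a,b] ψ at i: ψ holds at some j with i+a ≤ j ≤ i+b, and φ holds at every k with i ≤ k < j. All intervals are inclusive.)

7

Evaluate at each i in [0,7]:
  i=0: ✗ (fails at j=0)
  i=1: ✗ (fails at j=1)
  i=2: ✗ (fails at j=3)
  i=3: ✗ (fails at j=3)
  i=4: ✗ (fails at j=4)
  i=5: ✗ (fails at j=5)
  i=6: ✗ (fails at j=6)
  i=7: ✓ (all of [7,8])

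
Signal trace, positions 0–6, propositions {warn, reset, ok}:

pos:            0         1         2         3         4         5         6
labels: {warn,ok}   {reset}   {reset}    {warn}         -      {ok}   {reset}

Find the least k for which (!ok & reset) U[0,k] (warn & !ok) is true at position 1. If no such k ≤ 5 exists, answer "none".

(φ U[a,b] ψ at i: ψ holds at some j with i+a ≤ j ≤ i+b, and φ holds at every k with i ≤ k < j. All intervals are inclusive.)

2

Need earliest j ≥ 1 with (warn & !ok), and (!ok & reset) at every k in [1,j-1].
  j=1: rhs fails.
  j=2: rhs fails.
  j=3: rhs holds; lhs holds on [1,2]. k = 2.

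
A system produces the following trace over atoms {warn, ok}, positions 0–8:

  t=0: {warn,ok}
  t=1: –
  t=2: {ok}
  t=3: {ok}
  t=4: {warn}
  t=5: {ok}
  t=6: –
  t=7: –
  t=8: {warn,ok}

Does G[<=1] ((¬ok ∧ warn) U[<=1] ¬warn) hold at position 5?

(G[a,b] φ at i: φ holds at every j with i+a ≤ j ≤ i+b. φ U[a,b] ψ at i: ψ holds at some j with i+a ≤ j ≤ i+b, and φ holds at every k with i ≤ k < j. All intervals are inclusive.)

Check ((¬ok ∧ warn) U[<=1] ¬warn) at every j in [5,6]:
  j=5: holds
  j=6: holds
All positions satisfy it → formula holds.

Holds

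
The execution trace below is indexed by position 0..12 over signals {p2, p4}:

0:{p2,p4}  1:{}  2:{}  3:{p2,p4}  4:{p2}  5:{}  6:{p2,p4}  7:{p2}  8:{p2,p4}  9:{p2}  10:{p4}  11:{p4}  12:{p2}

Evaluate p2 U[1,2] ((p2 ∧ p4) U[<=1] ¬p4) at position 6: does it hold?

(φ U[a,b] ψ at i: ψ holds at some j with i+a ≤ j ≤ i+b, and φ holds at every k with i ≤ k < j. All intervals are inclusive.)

Need some j in [7,8] with ((p2 ∧ p4) U[<=1] ¬p4), and p2 at every k in [6,j-1].
  j=7: ((p2 ∧ p4) U[<=1] ¬p4) holds; p2 holds at every k in [6,6] → satisfied.

True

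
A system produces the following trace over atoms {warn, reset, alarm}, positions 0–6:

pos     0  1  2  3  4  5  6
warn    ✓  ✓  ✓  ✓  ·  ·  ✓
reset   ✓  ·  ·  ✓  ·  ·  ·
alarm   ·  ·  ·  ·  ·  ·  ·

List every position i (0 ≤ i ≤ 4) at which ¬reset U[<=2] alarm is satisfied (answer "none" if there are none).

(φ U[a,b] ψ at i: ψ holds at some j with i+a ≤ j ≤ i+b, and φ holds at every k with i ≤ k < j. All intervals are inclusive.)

Evaluate at each i in [0,4]:
  i=0: ✗ (no rhs in [0,2])
  i=1: ✗ (no rhs in [1,3])
  i=2: ✗ (no rhs in [2,4])
  i=3: ✗ (no rhs in [3,5])
  i=4: ✗ (no rhs in [4,6])

none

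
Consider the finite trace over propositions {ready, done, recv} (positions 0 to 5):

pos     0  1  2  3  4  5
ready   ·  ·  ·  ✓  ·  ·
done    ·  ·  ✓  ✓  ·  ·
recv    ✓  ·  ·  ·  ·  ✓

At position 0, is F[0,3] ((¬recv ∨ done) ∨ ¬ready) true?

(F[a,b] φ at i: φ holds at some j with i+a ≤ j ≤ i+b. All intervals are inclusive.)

Check ((¬recv ∨ done) ∨ ¬ready) at each j in [0,3]:
  j=0: true
  j=1: true
  j=2: true
  j=3: true
Found at j=0 → formula holds.

Yes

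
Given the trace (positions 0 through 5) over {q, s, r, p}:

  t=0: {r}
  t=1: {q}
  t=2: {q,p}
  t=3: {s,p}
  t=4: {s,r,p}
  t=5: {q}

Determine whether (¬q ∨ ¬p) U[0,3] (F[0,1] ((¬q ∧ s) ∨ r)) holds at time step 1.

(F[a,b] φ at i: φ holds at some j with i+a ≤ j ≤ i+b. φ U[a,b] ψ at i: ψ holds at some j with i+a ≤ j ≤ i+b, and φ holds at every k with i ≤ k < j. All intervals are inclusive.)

Need some j in [1,4] with F[0,1] ((¬q ∧ s) ∨ r), and (¬q ∨ ¬p) at every k in [1,j-1].
  j=1: F[0,1] ((¬q ∧ s) ∨ r) — fails (none in [1,2]).
  j=2: F[0,1] ((¬q ∧ s) ∨ r) holds; (¬q ∨ ¬p) holds at every k in [1,1] → satisfied.

Yes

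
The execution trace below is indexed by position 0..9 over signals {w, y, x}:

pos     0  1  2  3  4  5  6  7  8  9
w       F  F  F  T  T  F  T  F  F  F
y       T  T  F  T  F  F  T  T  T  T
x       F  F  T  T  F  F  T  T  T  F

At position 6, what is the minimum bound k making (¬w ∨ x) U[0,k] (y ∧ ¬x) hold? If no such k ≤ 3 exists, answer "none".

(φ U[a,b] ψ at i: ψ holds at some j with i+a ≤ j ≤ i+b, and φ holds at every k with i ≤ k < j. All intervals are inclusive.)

3

Need earliest j ≥ 6 with (y ∧ ¬x), and (¬w ∨ x) at every k in [6,j-1].
  j=6: rhs fails.
  j=7: rhs fails.
  j=8: rhs fails.
  j=9: rhs holds; lhs holds on [6,8]. k = 3.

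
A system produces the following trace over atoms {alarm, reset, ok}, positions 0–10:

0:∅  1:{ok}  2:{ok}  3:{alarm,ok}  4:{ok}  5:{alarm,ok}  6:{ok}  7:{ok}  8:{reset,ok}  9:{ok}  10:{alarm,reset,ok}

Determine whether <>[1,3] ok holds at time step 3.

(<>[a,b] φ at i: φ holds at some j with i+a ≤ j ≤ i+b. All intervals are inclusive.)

True

Check ok at each j in [4,6]:
  j=4: true
  j=5: true
  j=6: true
Found at j=4 → formula holds.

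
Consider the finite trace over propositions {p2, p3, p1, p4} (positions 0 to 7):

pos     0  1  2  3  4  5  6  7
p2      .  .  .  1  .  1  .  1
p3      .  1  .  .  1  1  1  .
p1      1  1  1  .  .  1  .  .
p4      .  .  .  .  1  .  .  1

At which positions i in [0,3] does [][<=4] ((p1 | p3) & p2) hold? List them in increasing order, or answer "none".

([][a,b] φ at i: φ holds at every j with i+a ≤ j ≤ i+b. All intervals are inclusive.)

Evaluate at each i in [0,3]:
  i=0: ✗ (fails at j=0)
  i=1: ✗ (fails at j=1)
  i=2: ✗ (fails at j=2)
  i=3: ✗ (fails at j=3)

none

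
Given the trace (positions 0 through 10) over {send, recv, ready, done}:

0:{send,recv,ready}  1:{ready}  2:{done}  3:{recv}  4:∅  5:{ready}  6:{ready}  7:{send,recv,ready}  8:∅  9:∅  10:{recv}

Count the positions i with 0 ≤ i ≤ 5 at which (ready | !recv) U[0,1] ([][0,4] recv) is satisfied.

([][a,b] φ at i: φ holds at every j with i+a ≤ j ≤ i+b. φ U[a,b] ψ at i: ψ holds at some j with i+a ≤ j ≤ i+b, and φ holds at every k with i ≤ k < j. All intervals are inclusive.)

Evaluate at each i in [0,5]:
  i=0: ✗ (no rhs in [0,1])
  i=1: ✗ (no rhs in [1,2])
  i=2: ✗ (no rhs in [2,3])
  i=3: ✗ (no rhs in [3,4])
  i=4: ✗ (no rhs in [4,5])
  i=5: ✗ (no rhs in [5,6])
Positions where it holds: {} → 0.

0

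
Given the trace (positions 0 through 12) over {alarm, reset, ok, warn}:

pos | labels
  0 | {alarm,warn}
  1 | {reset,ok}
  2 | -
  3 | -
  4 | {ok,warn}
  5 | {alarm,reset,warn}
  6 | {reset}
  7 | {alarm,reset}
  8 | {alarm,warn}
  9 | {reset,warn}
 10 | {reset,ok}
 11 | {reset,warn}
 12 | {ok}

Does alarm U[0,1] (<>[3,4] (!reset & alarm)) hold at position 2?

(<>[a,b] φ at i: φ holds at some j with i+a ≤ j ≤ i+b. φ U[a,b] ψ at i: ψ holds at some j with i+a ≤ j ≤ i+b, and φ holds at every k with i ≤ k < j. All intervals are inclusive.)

Need some j in [2,3] with <>[3,4] (!reset & alarm), and alarm at every k in [2,j-1].
  j=2: <>[3,4] (!reset & alarm) — fails (none in [5,6]).
  j=3: <>[3,4] (!reset & alarm) — fails (none in [6,7]).
No j in the window works → until fails.

Does not hold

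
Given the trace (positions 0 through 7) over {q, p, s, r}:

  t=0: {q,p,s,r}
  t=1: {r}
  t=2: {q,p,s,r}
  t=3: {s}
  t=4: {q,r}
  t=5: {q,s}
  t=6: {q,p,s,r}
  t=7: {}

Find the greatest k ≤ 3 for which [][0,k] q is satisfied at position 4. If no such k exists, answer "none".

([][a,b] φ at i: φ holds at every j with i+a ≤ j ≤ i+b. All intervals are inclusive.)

q must hold from j=4 onward; find where it first fails.
  j=4: holds
  j=5: holds
  j=6: holds
  j=7: fails
Holds on [4,6], so largest k = 2.

2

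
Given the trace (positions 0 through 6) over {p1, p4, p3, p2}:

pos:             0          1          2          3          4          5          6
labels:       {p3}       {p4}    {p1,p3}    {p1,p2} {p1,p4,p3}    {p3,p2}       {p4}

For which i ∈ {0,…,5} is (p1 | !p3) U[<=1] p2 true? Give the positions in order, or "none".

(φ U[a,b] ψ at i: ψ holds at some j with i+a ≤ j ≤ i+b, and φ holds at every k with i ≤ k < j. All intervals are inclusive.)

Evaluate at each i in [0,5]:
  i=0: ✗ (no rhs in [0,1])
  i=1: ✗ (no rhs in [1,2])
  i=2: ✓ (rhs at j=3; lhs holds on [2,2])
  i=3: ✓ (rhs at j=3)
  i=4: ✓ (rhs at j=5; lhs holds on [4,4])
  i=5: ✓ (rhs at j=5)

2, 3, 4, 5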